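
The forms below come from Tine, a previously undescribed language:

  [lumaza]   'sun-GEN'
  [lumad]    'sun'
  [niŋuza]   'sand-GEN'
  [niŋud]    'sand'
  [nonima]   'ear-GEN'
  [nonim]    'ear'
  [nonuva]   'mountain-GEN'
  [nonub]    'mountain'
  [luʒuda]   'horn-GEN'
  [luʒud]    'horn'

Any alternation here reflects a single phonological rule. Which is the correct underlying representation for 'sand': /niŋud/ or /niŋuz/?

The root 'sand' surfaces as [niŋuza] and [niŋud], with a stem-final [z] ~ [d] alternation.
But 'horn' keeps [d] in both environments ([luʒuda], [luʒud]), so there is no rule changing /d/ to [z] before the GEN suffix.
Therefore /z/ is basic and [d] is derived by word-final hardening (voiced fricatives become stops word-finally).

/niŋuz/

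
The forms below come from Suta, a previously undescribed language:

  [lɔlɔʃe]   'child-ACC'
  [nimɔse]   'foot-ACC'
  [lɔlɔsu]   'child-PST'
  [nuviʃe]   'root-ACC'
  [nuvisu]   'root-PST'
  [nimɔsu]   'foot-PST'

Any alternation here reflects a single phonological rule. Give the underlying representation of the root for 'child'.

/lɔlɔʃ/

'child' shows [ʃ] ~ [s] at the end of the stem ([lɔlɔʃe] vs [lɔlɔsu]).
If /s/ were underlying and a rule turned it into [ʃ] before the ACC suffix, 'foot' would also alternate; but it has [s] in both [nimɔse] and [nimɔsu].
The alternation reflects depalatalization: palato-alveolar /ʃ/ becomes [s] when no front vowel follows. /ʃ/ is underlying.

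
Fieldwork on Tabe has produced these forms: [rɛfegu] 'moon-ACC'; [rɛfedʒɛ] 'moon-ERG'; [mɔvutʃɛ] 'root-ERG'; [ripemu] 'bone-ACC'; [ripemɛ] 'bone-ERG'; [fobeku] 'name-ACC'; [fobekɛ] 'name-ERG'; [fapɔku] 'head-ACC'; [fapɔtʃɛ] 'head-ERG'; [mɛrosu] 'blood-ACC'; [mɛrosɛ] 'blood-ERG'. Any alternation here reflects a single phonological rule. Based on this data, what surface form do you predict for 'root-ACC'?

The root 'head' surfaces as [fapɔku] and [fapɔtʃɛ], with a stem-final [k] ~ [tʃ] alternation.
Compare 'name', with invariant [k] in [fobeku] and [fobekɛ]: an analysis with underlying /k/ and a rule producing [tʃ] before the ERG suffix would wrongly predict alternation here too.
So /tʃ/ is underlying, and a rule of depalatalization — palato-alveolar /tʃ/ and /dʒ/ become [k] and [g] when no front vowel follows — gives [k].
The one attested form of 'root', [mɔvutʃɛ], shows underlying /mɔvutʃ/. Applying the same rule when no front vowel follows gives [mɔvuku].

[mɔvuku]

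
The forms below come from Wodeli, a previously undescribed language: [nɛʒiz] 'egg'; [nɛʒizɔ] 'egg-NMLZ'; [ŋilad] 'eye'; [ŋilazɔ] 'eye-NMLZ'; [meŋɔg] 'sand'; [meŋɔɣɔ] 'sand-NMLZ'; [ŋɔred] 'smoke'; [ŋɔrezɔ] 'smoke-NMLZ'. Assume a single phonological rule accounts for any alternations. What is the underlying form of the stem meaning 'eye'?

'eye' shows [d] ~ [z] at the end of the stem ([ŋilad] vs [ŋilazɔ]).
But 'egg' keeps [z] in both environments ([nɛʒiz], [nɛʒizɔ]), so there is no rule changing /z/ to [d] in isolation.
Therefore /d/ is basic and [z] is derived by intervocalic spirantization (voiced stops become fricatives between vowels).

/ŋilad/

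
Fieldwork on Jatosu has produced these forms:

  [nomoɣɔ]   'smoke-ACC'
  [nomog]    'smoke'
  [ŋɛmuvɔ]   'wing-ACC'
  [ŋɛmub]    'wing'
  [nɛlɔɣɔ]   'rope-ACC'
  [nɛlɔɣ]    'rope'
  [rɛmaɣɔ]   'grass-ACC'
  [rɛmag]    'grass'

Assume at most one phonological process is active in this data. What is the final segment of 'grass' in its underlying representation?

'grass' shows [ɣ] ~ [g] at the end of the stem ([rɛmaɣɔ] vs [rɛmag]).
The stem 'rope' ([nɛlɔɣɔ], [nɛlɔɣ]) shows [ɣ] unchanged in both environments, so [ɣ] cannot be basic with [g] derived in isolation.
So /g/ is underlying, and a rule of intervocalic spirantization — voiced stops become fricatives between vowels — gives [ɣ].

/g/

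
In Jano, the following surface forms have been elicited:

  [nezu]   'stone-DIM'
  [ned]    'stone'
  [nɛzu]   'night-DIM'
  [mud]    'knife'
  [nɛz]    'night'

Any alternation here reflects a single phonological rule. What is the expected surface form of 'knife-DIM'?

'stone' shows [z] ~ [d] at the end of the stem ([nezu] vs [ned]).
If /z/ were underlying and a rule turned it into [d] in isolation, 'night' would also alternate; but it has [z] in both [nɛzu] and [nɛz].
Therefore /d/ is basic and [z] is derived by intervocalic spirantization (voiced stops become fricatives between vowels).
The one attested form of 'knife', [mud], shows underlying /mud/. Applying the same rule between vowels gives [muzu].

[muzu]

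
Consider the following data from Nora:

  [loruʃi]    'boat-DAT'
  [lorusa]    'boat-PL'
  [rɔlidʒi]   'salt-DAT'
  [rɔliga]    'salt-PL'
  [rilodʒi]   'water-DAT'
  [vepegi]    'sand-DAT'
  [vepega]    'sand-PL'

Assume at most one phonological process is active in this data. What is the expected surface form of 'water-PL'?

In [rɔlidʒi] and [rɔliga] the final segment of 'salt' alternates: [dʒ] ~ [g].
If /g/ were underlying and a rule turned it into [dʒ] before the DAT suffix, 'sand' would also alternate; but it has [g] in both [vepegi] and [vepega].
Therefore /dʒ/ is basic and [g] is derived by depalatalization (palato-alveolar /dʒ/ and /ʃ/ become [g] and [s] when no front vowel follows).
From [rilodʒi] the stem 'water' is /rilodʒ/; when no front vowel follows this yields [riloga].

[riloga]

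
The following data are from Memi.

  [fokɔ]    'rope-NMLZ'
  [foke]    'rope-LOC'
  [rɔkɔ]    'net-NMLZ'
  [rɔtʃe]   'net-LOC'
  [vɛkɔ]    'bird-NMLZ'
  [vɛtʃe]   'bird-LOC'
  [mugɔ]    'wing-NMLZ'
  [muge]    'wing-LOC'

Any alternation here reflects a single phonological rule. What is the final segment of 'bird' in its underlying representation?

/tʃ/

The root 'bird' surfaces as [vɛkɔ] and [vɛtʃe], with a stem-final [k] ~ [tʃ] alternation.
The stem 'rope' ([fokɔ], [foke]) shows [k] unchanged in both environments, so [k] cannot be basic with [tʃ] derived before the LOC suffix.
So /tʃ/ is underlying, and a rule of depalatalization — palato-alveolar /tʃ/ becomes [k] when no front vowel follows — gives [k].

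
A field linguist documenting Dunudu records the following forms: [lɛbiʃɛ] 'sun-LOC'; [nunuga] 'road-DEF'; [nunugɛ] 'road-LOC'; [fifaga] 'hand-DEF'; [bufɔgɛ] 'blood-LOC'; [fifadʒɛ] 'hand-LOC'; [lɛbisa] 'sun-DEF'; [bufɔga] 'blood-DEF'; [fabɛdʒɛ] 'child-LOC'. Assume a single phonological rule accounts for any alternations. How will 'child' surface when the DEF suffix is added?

The root 'hand' surfaces as [fifadʒɛ] and [fifaga], with a stem-final [dʒ] ~ [g] alternation.
Compare 'road', with invariant [g] in [nunugɛ] and [nunuga]: an analysis with underlying /g/ and a rule producing [dʒ] before the LOC suffix would wrongly predict alternation here too.
So /dʒ/ is underlying, and a rule of depalatalization — palato-alveolar /dʒ/ and /ʃ/ become [g] and [s] when no front vowel follows — gives [g].
From [fabɛdʒɛ] the stem 'child' is /fabɛdʒ/; when no front vowel follows this yields [fabɛga].

[fabɛga]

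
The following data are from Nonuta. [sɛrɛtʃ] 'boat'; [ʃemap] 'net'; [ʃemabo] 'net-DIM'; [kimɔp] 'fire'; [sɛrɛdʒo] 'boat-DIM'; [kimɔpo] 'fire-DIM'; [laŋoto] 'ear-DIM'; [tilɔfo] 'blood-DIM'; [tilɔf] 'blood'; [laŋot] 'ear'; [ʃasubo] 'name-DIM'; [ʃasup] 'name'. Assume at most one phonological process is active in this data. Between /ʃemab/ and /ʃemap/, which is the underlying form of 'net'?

/ʃemab/

In [ʃemabo] and [ʃemap] the final segment of 'net' alternates: [b] ~ [p].
But 'fire' keeps [p] in both environments ([kimɔpo], [kimɔp]), so there is no rule changing /p/ to [b] before the DIM suffix.
The underlying segment must be /b/; voiced obstruents become voiceless word-finally, yielding [p] there.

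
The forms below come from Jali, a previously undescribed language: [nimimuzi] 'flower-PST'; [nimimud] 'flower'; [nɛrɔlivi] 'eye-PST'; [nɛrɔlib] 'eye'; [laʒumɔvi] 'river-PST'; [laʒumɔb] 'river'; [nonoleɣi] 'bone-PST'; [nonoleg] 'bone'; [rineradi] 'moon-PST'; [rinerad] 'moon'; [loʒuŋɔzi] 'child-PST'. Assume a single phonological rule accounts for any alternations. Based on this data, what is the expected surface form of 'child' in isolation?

'flower' shows [z] ~ [d] at the end of the stem ([nimimuzi] vs [nimimud]).
But 'moon' keeps [d] in both environments ([rineradi], [rinerad]), so there is no rule changing /d/ to [z] before the PST suffix.
The alternation reflects word-final hardening: voiced fricatives become stops word-finally. /z/ is underlying.
From [loʒuŋɔzi] the stem 'child' is /loʒuŋɔz/; word-finally this yields [loʒuŋɔd].

[loʒuŋɔd]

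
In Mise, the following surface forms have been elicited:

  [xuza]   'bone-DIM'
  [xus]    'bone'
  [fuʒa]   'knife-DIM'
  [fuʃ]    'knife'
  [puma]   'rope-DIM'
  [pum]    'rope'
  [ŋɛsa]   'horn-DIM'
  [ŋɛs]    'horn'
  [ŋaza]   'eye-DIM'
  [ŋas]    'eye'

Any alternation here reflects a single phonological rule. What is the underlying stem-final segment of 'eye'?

The stem for 'eye' ends in [z] in [ŋaza] but [s] in [ŋas].
But 'horn' keeps [s] in both environments ([ŋɛsa], [ŋɛs]), so there is no rule changing /s/ to [z] before the DIM suffix.
The alternation reflects word-final obstruent devoicing: voiced obstruents become voiceless word-finally. /z/ is underlying.

/z/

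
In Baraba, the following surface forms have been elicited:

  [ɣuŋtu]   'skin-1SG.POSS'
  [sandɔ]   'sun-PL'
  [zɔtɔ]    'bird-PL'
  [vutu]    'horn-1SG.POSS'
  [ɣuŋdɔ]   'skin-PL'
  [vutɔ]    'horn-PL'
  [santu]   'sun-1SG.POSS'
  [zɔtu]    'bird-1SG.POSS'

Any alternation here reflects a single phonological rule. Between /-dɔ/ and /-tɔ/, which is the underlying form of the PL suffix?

/-dɔ/

The PL morpheme has two allomorphs, [-dɔ] and [-tɔ].
The 1SG.POSS suffix, which begins with [t], is invariant after every stem; so [t] is not altered by any rule here.
So the underlying form is /-dɔ/, and voiced stops become voiceless after a vowel.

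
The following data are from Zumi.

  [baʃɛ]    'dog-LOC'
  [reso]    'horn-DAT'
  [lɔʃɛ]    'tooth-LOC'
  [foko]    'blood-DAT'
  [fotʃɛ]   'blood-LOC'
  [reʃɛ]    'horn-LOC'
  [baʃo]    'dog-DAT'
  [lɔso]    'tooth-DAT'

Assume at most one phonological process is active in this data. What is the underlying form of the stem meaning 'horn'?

/res/

The stem for 'horn' ends in [s] in [reso] but [ʃ] in [reʃɛ].
Compare 'dog', with invariant [ʃ] in [baʃo] and [baʃɛ]: an analysis with underlying /ʃ/ and a rule producing [s] before the DAT suffix would wrongly predict alternation here too.
The alternation reflects palatalization before a front vowel: /k/ and /s/ become palato-alveolar [tʃ] and [ʃ] before a front vowel. /s/ is underlying.
Hence 'horn' is /res/ underlyingly.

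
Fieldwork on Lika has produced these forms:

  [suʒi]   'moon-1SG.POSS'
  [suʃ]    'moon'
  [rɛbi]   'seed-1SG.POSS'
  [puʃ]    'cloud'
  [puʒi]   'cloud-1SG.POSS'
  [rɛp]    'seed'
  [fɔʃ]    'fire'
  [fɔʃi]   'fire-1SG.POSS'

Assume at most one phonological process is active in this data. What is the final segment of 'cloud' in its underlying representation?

/ʒ/

The stem for 'cloud' ends in [ʃ] in [puʃ] but [ʒ] in [puʒi].
The stem 'fire' ([fɔʃ], [fɔʃi]) shows [ʃ] unchanged in both environments, so [ʃ] cannot be basic with [ʒ] derived before the 1SG.POSS suffix.
So /ʒ/ is underlying, and a rule of word-final obstruent devoicing — voiced obstruents become voiceless word-finally — gives [ʃ].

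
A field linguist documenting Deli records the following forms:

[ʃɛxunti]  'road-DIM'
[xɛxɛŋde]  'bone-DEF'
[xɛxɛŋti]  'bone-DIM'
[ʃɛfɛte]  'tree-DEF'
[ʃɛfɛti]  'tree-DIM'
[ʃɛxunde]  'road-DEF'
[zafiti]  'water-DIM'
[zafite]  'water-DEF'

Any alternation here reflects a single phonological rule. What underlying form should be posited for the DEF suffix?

The DEF morpheme has two allomorphs, [-de] and [-te].
The DIM suffix, which begins with [t], is invariant after every stem; so [t] is not altered by any rule here.
The DEF suffix is therefore /-de/ underlyingly, with post-vocalic devoicing: voiced stops become voiceless after a vowel.

/-de/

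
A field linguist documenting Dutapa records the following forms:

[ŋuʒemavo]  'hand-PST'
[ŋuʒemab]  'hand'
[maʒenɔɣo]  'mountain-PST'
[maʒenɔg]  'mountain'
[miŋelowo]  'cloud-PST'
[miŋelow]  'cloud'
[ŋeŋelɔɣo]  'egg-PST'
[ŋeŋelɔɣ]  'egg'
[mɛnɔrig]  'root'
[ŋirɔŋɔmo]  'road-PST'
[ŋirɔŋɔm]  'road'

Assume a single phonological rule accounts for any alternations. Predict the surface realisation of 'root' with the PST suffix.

In [maʒenɔɣo] and [maʒenɔg] the final segment of 'mountain' alternates: [ɣ] ~ [g].
If /ɣ/ were underlying and a rule turned it into [g] in isolation, 'egg' would also alternate; but it has [ɣ] in both [ŋeŋelɔɣo] and [ŋeŋelɔɣ].
The underlying segment must be /g/; voiced stops become fricatives between vowels, yielding [ɣ] there.
From [mɛnɔrig] the stem 'root' is /mɛnɔrig/; between vowels this yields [mɛnɔriɣo].

[mɛnɔriɣo]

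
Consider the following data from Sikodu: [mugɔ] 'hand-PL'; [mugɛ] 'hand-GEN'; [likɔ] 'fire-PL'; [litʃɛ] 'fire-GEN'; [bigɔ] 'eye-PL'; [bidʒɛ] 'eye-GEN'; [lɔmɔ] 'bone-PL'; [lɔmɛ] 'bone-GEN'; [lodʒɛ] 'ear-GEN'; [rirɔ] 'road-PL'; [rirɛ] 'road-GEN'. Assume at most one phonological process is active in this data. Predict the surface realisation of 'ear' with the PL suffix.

The root 'eye' surfaces as [bigɔ] and [bidʒɛ], with a stem-final [g] ~ [dʒ] alternation.
Compare 'hand', with invariant [g] in [mugɔ] and [mugɛ]: an analysis with underlying /g/ and a rule producing [dʒ] before the GEN suffix would wrongly predict alternation here too.
Therefore /dʒ/ is basic and [g] is derived by depalatalization (palato-alveolar /tʃ/ and /dʒ/ become [k] and [g] when no front vowel follows).
From [lodʒɛ] the stem 'ear' is /lodʒ/; when no front vowel follows this yields [logɔ].

[logɔ]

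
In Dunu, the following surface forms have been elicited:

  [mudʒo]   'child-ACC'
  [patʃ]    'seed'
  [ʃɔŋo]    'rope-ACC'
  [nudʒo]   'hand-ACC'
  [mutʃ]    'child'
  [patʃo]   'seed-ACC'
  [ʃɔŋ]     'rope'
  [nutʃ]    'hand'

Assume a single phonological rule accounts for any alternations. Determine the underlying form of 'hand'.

In [nutʃ] and [nudʒo] the final segment of 'hand' alternates: [tʃ] ~ [dʒ].
Compare 'seed', with invariant [tʃ] in [patʃ] and [patʃo]: an analysis with underlying /tʃ/ and a rule producing [dʒ] before the ACC suffix would wrongly predict alternation here too.
The alternation reflects word-final obstruent devoicing: voiced obstruents become voiceless word-finally. /dʒ/ is underlying.
The underlying form of 'hand' is therefore /nudʒ/.

/nudʒ/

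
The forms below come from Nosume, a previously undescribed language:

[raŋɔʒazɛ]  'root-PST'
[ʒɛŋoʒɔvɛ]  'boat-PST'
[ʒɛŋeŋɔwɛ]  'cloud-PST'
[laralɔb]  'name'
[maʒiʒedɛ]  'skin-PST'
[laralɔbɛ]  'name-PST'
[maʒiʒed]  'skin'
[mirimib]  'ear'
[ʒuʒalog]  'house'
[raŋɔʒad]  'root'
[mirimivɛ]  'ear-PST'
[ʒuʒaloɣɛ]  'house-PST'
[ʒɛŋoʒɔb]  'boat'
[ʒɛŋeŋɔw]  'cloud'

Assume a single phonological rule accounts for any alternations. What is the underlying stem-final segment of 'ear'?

'ear' shows [b] ~ [v] at the end of the stem ([mirimib] vs [mirimivɛ]).
If /b/ were underlying and a rule turned it into [v] before the PST suffix, 'name' would also alternate; but it has [b] in both [laralɔb] and [laralɔbɛ].
Therefore /v/ is basic and [b] is derived by word-final hardening (voiced fricatives become stops word-finally).

/v/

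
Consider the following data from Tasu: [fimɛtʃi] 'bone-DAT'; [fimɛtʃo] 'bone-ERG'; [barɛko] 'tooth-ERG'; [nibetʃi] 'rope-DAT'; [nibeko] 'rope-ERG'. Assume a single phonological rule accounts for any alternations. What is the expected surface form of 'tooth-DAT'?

[barɛtʃi]

'rope' shows [tʃ] ~ [k] at the end of the stem ([nibetʃi] vs [nibeko]).
The stem 'bone' ([fimɛtʃi], [fimɛtʃo]) shows [tʃ] unchanged in both environments, so [tʃ] cannot be basic with [k] derived before the ERG suffix.
Therefore /k/ is basic and [tʃ] is derived by palatalization before a front vowel (/k/ becomes palato-alveolar [tʃ] before a front vowel).
The one attested form of 'tooth', [barɛko], shows underlying /barɛk/. Applying the same rule before a front vowel gives [barɛtʃi].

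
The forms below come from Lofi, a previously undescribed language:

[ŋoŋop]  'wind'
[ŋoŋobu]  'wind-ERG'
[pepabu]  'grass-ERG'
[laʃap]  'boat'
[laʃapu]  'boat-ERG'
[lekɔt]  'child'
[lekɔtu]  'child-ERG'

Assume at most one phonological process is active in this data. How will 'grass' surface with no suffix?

[pepap]

'wind' shows [p] ~ [b] at the end of the stem ([ŋoŋop] vs [ŋoŋobu]).
Compare 'boat', with invariant [p] in [laʃap] and [laʃapu]: an analysis with underlying /p/ and a rule producing [b] before the ERG suffix would wrongly predict alternation here too.
The underlying segment must be /b/; voiced obstruents become voiceless word-finally, yielding [p] there.
From [pepabu] the stem 'grass' is /pepab/; word-finally this yields [pepap].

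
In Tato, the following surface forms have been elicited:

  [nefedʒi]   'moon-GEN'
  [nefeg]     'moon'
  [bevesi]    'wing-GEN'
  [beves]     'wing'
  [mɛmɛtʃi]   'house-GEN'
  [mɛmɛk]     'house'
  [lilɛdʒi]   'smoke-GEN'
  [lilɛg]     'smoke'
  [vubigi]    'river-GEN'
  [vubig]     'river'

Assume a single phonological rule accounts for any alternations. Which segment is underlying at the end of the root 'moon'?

The stem for 'moon' ends in [dʒ] in [nefedʒi] but [g] in [nefeg].
The stem 'river' ([vubigi], [vubig]) shows [g] unchanged in both environments, so [g] cannot be basic with [dʒ] derived before the GEN suffix.
The alternation reflects depalatalization: palato-alveolar /tʃ/ and /dʒ/ become [k] and [g] when no front vowel follows. /dʒ/ is underlying.

/dʒ/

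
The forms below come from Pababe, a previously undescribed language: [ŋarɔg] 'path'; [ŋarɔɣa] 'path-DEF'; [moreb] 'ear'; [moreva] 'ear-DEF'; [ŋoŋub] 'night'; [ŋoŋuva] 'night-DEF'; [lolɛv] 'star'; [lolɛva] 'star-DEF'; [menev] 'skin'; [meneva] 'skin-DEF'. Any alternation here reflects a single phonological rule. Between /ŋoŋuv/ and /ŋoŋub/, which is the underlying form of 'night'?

/ŋoŋub/

In [ŋoŋub] and [ŋoŋuva] the final segment of 'night' alternates: [b] ~ [v].
Compare 'skin', with invariant [v] in [menev] and [meneva]: an analysis with underlying /v/ and a rule producing [b] in isolation would wrongly predict alternation here too.
Therefore /b/ is basic and [v] is derived by intervocalic spirantization (voiced stops become fricatives between vowels).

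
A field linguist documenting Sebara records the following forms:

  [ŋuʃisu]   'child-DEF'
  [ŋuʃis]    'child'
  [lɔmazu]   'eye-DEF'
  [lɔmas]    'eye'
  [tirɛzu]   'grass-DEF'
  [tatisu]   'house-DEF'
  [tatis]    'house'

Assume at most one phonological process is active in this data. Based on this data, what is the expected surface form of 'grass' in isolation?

In [lɔmazu] and [lɔmas] the final segment of 'eye' alternates: [z] ~ [s].
The stem 'child' ([ŋuʃisu], [ŋuʃis]) shows [s] unchanged in both environments, so [s] cannot be basic with [z] derived before the DEF suffix.
So /z/ is underlying, and a rule of word-final obstruent devoicing — voiced obstruents become voiceless word-finally — gives [s].
From [tirɛzu] the stem 'grass' is /tirɛz/; word-finally this yields [tirɛs].

[tirɛs]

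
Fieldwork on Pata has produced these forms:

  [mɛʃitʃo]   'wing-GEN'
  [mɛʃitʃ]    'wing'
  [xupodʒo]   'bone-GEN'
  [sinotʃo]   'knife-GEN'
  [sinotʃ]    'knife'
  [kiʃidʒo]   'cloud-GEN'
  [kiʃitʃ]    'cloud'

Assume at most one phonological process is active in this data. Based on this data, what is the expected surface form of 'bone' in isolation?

In [kiʃidʒo] and [kiʃitʃ] the final segment of 'cloud' alternates: [dʒ] ~ [tʃ].
The stem 'knife' ([sinotʃo], [sinotʃ]) shows [tʃ] unchanged in both environments, so [tʃ] cannot be basic with [dʒ] derived before the GEN suffix.
Therefore /dʒ/ is basic and [tʃ] is derived by word-final obstruent devoicing (voiced obstruents become voiceless word-finally).
From [xupodʒo] the stem 'bone' is /xupodʒ/; word-finally this yields [xupotʃ].

[xupotʃ]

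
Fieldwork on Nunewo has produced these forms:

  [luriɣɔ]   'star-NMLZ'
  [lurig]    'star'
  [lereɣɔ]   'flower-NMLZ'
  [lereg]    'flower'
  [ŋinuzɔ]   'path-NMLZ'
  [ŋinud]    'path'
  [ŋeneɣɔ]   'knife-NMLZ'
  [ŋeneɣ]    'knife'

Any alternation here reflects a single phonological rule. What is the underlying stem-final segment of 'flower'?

In [lereɣɔ] and [lereg] the final segment of 'flower' alternates: [ɣ] ~ [g].
If /ɣ/ were underlying and a rule turned it into [g] in isolation, 'knife' would also alternate; but it has [ɣ] in both [ŋeneɣɔ] and [ŋeneɣ].
The alternation reflects intervocalic spirantization: voiced stops become fricatives between vowels. /g/ is underlying.

/g/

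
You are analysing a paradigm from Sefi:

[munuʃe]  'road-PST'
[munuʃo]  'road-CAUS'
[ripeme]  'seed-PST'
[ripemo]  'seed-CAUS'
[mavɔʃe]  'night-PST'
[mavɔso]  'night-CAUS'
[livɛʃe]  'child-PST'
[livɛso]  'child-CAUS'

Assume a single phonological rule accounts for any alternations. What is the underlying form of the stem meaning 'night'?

/mavɔs/

In [mavɔʃe] and [mavɔso] the final segment of 'night' alternates: [ʃ] ~ [s].
But 'road' keeps [ʃ] in both environments ([munuʃe], [munuʃo]), so there is no rule changing /ʃ/ to [s] before the CAUS suffix.
Therefore /s/ is basic and [ʃ] is derived by palatalization before a front vowel (/s/ becomes palato-alveolar [ʃ] before a front vowel).
The underlying form of 'night' is therefore /mavɔs/.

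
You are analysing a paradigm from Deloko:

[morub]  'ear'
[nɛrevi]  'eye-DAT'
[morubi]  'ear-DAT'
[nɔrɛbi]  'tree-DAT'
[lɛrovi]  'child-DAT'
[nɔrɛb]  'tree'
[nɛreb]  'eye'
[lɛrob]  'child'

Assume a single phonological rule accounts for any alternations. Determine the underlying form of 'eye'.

/nɛrev/

The root 'eye' surfaces as [nɛreb] and [nɛrevi], with a stem-final [b] ~ [v] alternation.
The stem 'tree' ([nɔrɛb], [nɔrɛbi]) shows [b] unchanged in both environments, so [b] cannot be basic with [v] derived before the DAT suffix.
The underlying segment must be /v/; voiced fricatives become stops word-finally, yielding [b] there.
The underlying form of 'eye' is therefore /nɛrev/.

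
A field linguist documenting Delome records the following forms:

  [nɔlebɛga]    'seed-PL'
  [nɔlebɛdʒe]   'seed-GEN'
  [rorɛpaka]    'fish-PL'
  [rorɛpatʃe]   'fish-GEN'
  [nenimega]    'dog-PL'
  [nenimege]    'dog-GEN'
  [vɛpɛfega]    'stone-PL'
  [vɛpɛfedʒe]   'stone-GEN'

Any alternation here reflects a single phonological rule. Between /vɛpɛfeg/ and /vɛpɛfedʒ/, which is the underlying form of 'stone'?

The root 'stone' surfaces as [vɛpɛfega] and [vɛpɛfedʒe], with a stem-final [g] ~ [dʒ] alternation.
If /g/ were underlying and a rule turned it into [dʒ] before the GEN suffix, 'dog' would also alternate; but it has [g] in both [nenimega] and [nenimege].
The underlying segment must be /dʒ/; palato-alveolar /tʃ/ and /dʒ/ become [k] and [g] when no front vowel follows, yielding [g] there.

/vɛpɛfedʒ/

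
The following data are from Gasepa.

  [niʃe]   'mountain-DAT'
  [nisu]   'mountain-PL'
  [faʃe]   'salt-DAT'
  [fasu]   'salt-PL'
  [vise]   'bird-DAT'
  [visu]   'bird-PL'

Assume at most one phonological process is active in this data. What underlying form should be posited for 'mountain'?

In [niʃe] and [nisu] the final segment of 'mountain' alternates: [ʃ] ~ [s].
If /s/ were underlying and a rule turned it into [ʃ] before the DAT suffix, 'bird' would also alternate; but it has [s] in both [vise] and [visu].
The alternation reflects depalatalization: palato-alveolar /ʃ/ becomes [s] when no front vowel follows. /ʃ/ is underlying.

/niʃ/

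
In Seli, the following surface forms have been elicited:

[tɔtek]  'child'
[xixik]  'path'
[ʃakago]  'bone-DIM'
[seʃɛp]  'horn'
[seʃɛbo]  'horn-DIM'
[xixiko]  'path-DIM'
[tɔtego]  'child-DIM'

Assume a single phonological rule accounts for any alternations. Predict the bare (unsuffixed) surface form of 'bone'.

The stem for 'child' ends in [g] in [tɔtego] but [k] in [tɔtek].
Compare 'path', with invariant [k] in [xixiko] and [xixik]: an analysis with underlying /k/ and a rule producing [g] before the DIM suffix would wrongly predict alternation here too.
The alternation reflects word-final obstruent devoicing: voiced obstruents become voiceless word-finally. /g/ is underlying.
From [ʃakago] the stem 'bone' is /ʃakag/; word-finally this yields [ʃakak].

[ʃakak]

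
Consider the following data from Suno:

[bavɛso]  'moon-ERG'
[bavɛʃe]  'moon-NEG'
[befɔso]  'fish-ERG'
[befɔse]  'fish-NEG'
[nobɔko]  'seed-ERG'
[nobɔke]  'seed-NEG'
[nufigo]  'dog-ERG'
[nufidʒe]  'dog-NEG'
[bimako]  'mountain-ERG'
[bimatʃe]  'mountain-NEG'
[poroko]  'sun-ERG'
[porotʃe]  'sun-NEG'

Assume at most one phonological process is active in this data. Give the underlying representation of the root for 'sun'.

In [poroko] and [porotʃe] the final segment of 'sun' alternates: [k] ~ [tʃ].
But 'seed' keeps [k] in both environments ([nobɔko], [nobɔke]), so there is no rule changing /k/ to [tʃ] before the NEG suffix.
Therefore /tʃ/ is basic and [k] is derived by depalatalization (palato-alveolar /tʃ/, /dʒ/ and /ʃ/ become [k], [g] and [s] when no front vowel follows).

/porotʃ/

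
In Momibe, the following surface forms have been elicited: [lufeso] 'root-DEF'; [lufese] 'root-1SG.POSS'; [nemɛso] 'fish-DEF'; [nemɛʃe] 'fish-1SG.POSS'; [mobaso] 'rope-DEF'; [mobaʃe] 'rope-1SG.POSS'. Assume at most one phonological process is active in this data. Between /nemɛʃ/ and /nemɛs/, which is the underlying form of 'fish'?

In [nemɛso] and [nemɛʃe] the final segment of 'fish' alternates: [s] ~ [ʃ].
If /s/ were underlying and a rule turned it into [ʃ] before the 1SG.POSS suffix, 'root' would also alternate; but it has [s] in both [lufeso] and [lufese].
Therefore /ʃ/ is basic and [s] is derived by depalatalization (palato-alveolar /ʃ/ becomes [s] when no front vowel follows).

/nemɛʃ/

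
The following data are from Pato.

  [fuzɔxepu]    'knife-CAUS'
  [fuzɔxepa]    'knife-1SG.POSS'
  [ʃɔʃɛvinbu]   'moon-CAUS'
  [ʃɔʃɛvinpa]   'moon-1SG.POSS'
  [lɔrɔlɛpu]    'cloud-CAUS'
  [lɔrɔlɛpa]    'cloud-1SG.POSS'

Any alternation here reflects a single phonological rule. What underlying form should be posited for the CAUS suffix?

/-bu/

The CAUS suffix surfaces as [-bu] and [-pu], depending on the final segment of the stem.
The 1SG.POSS suffix, which begins with [p], is invariant after every stem; so [p] is not altered by any rule here.
The CAUS suffix is therefore /-bu/ underlyingly, with post-vocalic devoicing: voiced stops become voiceless after a vowel.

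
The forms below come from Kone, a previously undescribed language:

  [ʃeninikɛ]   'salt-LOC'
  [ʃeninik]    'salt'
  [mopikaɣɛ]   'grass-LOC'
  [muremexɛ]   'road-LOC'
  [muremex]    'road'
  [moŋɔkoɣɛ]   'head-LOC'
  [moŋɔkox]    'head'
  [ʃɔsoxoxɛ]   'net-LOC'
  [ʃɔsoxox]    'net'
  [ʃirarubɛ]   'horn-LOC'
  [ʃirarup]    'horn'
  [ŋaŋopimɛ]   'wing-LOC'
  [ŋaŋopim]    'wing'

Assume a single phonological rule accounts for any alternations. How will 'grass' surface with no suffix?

[mopikax]

The stem for 'head' ends in [ɣ] in [moŋɔkoɣɛ] but [x] in [moŋɔkox].
If /x/ were underlying and a rule turned it into [ɣ] before the LOC suffix, 'net' would also alternate; but it has [x] in both [ʃɔsoxoxɛ] and [ʃɔsoxox].
So /ɣ/ is underlying, and a rule of word-final obstruent devoicing — voiced obstruents become voiceless word-finally — gives [x].
From [mopikaɣɛ] the stem 'grass' is /mopikaɣ/; word-finally this yields [mopikax].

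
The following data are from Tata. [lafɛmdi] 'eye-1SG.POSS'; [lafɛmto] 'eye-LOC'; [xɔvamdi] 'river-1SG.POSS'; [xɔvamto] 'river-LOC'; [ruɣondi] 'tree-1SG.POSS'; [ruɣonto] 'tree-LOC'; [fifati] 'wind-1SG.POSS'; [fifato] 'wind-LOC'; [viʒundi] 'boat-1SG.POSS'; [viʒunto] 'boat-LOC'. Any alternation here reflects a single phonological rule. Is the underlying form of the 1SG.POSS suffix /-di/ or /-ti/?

The 1SG.POSS morpheme has two allomorphs, [-di] and [-ti].
The LOC suffix, which begins with [t], is invariant after every stem; so [t] is not altered by any rule here.
The 1SG.POSS suffix is therefore /-di/ underlyingly, with post-vocalic devoicing: voiced stops become voiceless after a vowel.

/-di/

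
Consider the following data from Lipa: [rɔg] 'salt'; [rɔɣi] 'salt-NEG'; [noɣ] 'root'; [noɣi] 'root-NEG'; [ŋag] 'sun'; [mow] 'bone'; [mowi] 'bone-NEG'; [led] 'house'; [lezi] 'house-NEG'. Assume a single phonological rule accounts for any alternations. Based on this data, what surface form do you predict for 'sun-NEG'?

The stem for 'salt' ends in [g] in [rɔg] but [ɣ] in [rɔɣi].
But 'root' keeps [ɣ] in both environments ([noɣ], [noɣi]), so there is no rule changing /ɣ/ to [g] in isolation.
The alternation reflects intervocalic spirantization: voiced stops become fricatives between vowels. /g/ is underlying.
From [ŋag] the stem 'sun' is /ŋag/; between vowels this yields [ŋaɣi].

[ŋaɣi]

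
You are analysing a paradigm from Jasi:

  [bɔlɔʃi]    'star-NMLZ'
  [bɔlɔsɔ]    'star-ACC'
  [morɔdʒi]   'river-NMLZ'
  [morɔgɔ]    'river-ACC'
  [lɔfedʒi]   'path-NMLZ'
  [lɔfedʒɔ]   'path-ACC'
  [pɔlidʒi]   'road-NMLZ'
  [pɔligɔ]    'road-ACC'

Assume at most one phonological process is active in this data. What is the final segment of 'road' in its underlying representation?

'road' shows [dʒ] ~ [g] at the end of the stem ([pɔlidʒi] vs [pɔligɔ]).
The stem 'path' ([lɔfedʒi], [lɔfedʒɔ]) shows [dʒ] unchanged in both environments, so [dʒ] cannot be basic with [g] derived before the ACC suffix.
The alternation reflects palatalization before a front vowel: /g/ and /s/ become palato-alveolar [dʒ] and [ʃ] before a front vowel. /g/ is underlying.

/g/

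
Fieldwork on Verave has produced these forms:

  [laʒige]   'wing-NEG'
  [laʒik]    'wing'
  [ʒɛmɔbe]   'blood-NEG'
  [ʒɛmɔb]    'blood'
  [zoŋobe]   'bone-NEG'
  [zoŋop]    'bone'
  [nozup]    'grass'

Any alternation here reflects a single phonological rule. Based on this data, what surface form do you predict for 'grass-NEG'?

In [zoŋobe] and [zoŋop] the final segment of 'bone' alternates: [b] ~ [p].
The stem 'blood' ([ʒɛmɔbe], [ʒɛmɔb]) shows [b] unchanged in both environments, so [b] cannot be basic with [p] derived in isolation.
The alternation reflects intervocalic voicing: voiceless stops become voiced between vowels. /p/ is underlying.
The one attested form of 'grass', [nozup], shows underlying /nozup/. Applying the same rule between vowels gives [nozube].

[nozube]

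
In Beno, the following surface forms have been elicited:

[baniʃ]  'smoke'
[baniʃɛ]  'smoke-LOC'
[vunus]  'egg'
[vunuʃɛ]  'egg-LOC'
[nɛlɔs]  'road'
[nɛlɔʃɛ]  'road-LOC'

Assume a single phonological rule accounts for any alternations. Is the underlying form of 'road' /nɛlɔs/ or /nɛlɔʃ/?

/nɛlɔs/

'road' shows [s] ~ [ʃ] at the end of the stem ([nɛlɔs] vs [nɛlɔʃɛ]).
But 'smoke' keeps [ʃ] in both environments ([baniʃ], [baniʃɛ]), so there is no rule changing /ʃ/ to [s] in isolation.
Therefore /s/ is basic and [ʃ] is derived by palatalization before a front vowel (/s/ becomes palato-alveolar [ʃ] before a front vowel).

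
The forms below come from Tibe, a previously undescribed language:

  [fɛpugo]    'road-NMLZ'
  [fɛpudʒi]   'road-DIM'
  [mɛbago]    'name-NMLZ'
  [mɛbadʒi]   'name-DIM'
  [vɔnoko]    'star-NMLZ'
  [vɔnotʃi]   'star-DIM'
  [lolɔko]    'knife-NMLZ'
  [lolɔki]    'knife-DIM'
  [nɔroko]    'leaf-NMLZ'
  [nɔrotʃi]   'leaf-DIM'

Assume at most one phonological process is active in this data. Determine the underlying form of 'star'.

/vɔnotʃ/

'star' shows [k] ~ [tʃ] at the end of the stem ([vɔnoko] vs [vɔnotʃi]).
If /k/ were underlying and a rule turned it into [tʃ] before the DIM suffix, 'knife' would also alternate; but it has [k] in both [lolɔko] and [lolɔki].
Therefore /tʃ/ is basic and [k] is derived by depalatalization (palato-alveolar /tʃ/ and /dʒ/ become [k] and [g] when no front vowel follows).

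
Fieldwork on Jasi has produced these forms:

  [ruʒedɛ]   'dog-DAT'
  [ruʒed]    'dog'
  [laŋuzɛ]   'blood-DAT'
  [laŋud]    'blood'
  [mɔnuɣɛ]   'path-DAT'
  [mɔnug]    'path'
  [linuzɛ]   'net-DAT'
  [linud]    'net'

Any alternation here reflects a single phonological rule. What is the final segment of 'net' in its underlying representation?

The stem for 'net' ends in [z] in [linuzɛ] but [d] in [linud].
If /d/ were underlying and a rule turned it into [z] before the DAT suffix, 'dog' would also alternate; but it has [d] in both [ruʒedɛ] and [ruʒed].
The alternation reflects word-final hardening: voiced fricatives become stops word-finally. /z/ is underlying.

/z/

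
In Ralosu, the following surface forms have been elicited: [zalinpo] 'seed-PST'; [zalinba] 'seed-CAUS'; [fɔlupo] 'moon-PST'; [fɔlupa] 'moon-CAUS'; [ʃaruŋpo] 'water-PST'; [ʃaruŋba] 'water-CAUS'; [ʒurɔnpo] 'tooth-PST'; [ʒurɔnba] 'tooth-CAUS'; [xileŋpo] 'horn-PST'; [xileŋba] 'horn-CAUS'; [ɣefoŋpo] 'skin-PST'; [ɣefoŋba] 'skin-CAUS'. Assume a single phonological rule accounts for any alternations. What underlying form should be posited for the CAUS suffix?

/-ba/

The CAUS suffix surfaces as [-ba] and [-pa], depending on the final segment of the stem.
The PST suffix, which begins with [p], is invariant after every stem; so [p] is not altered by any rule here.
The CAUS suffix is therefore /-ba/ underlyingly, with post-vocalic devoicing: voiced stops become voiceless after a vowel.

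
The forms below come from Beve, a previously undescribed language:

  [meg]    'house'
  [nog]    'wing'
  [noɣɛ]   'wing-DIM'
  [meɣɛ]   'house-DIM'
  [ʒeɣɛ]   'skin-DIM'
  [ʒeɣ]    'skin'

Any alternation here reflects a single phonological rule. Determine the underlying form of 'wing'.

'wing' shows [ɣ] ~ [g] at the end of the stem ([noɣɛ] vs [nog]).
If /ɣ/ were underlying and a rule turned it into [g] in isolation, 'skin' would also alternate; but it has [ɣ] in both [ʒeɣɛ] and [ʒeɣ].
Therefore /g/ is basic and [ɣ] is derived by intervocalic spirantization (voiced stops become fricatives between vowels).
The underlying form of 'wing' is therefore /nog/.

/nog/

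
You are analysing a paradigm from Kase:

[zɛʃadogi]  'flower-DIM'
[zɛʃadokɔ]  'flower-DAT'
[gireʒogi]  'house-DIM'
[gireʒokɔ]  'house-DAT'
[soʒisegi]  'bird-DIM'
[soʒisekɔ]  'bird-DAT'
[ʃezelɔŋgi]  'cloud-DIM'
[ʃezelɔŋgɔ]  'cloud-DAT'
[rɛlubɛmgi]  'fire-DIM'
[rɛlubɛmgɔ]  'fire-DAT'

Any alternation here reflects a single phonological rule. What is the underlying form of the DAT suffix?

The DAT morpheme has two allomorphs, [-gɔ] and [-kɔ].
By contrast the DIM suffix keeps its initial [g] throughout — that segment must be underlying.
So the underlying form is /-kɔ/, and voiceless stops become voiced after a nasal.

/-kɔ/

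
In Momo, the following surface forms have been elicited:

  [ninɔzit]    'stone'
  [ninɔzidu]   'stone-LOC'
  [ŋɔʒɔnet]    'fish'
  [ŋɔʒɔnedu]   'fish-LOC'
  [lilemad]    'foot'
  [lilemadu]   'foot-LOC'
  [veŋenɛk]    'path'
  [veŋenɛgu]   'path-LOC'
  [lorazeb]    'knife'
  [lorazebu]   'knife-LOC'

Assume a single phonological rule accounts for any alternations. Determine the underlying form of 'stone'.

/ninɔzit/

The stem for 'stone' ends in [t] in [ninɔzit] but [d] in [ninɔzidu].
The stem 'foot' ([lilemad], [lilemadu]) shows [d] unchanged in both environments, so [d] cannot be basic with [t] derived in isolation.
The underlying segment must be /t/; voiceless stops become voiced between vowels, yielding [d] there.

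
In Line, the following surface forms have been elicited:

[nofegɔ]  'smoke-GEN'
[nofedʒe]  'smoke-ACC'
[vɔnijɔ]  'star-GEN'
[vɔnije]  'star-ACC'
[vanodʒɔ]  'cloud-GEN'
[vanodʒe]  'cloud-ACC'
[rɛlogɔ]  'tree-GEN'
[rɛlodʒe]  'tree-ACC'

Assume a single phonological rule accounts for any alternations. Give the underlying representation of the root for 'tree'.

In [rɛlogɔ] and [rɛlodʒe] the final segment of 'tree' alternates: [g] ~ [dʒ].
But 'cloud' keeps [dʒ] in both environments ([vanodʒɔ], [vanodʒe]), so there is no rule changing /dʒ/ to [g] before the GEN suffix.
The alternation reflects palatalization before a front vowel: /g/ becomes palato-alveolar [dʒ] before a front vowel. /g/ is underlying.
So 'tree' = /rɛlog/.

/rɛlog/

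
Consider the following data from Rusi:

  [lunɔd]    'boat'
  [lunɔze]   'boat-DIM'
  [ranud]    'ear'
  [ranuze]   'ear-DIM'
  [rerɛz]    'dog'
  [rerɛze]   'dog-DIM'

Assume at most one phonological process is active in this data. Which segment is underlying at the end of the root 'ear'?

The root 'ear' surfaces as [ranud] and [ranuze], with a stem-final [d] ~ [z] alternation.
Compare 'dog', with invariant [z] in [rerɛz] and [rerɛze]: an analysis with underlying /z/ and a rule producing [d] in isolation would wrongly predict alternation here too.
The alternation reflects intervocalic spirantization: voiced stops become fricatives between vowels. /d/ is underlying.

/d/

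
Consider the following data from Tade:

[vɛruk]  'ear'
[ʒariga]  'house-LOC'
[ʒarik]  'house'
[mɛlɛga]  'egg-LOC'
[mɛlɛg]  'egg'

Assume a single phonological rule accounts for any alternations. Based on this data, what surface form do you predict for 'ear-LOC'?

[vɛruga]

In [ʒariga] and [ʒarik] the final segment of 'house' alternates: [g] ~ [k].
But 'egg' keeps [g] in both environments ([mɛlɛga], [mɛlɛg]), so there is no rule changing /g/ to [k] in isolation.
Therefore /k/ is basic and [g] is derived by intervocalic voicing (voiceless stops become voiced between vowels).
From [vɛruk] the stem 'ear' is /vɛruk/; between vowels this yields [vɛruga].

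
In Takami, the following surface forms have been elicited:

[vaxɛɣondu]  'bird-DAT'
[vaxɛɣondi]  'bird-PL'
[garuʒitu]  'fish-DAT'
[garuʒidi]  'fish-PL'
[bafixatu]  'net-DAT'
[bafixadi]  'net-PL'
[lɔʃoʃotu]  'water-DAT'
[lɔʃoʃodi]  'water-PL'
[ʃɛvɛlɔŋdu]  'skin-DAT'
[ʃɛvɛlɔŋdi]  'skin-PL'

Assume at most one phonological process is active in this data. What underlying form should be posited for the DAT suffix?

/-tu/

The DAT suffix surfaces as [-du] and [-tu], depending on the final segment of the stem.
The PL suffix, which begins with [d], is invariant after every stem; so [d] is not altered by any rule here.
So the underlying form is /-tu/, and voiceless stops become voiced after a nasal.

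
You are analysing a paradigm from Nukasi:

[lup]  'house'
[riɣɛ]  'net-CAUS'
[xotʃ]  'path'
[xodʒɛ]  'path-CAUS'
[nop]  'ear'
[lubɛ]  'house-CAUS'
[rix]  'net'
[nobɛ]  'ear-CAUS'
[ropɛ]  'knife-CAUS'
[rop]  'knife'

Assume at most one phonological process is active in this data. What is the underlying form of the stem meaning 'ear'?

/nob/

'ear' shows [p] ~ [b] at the end of the stem ([nop] vs [nobɛ]).
But 'knife' keeps [p] in both environments ([rop], [ropɛ]), so there is no rule changing /p/ to [b] before the CAUS suffix.
Therefore /b/ is basic and [p] is derived by word-final obstruent devoicing (voiced obstruents become voiceless word-finally).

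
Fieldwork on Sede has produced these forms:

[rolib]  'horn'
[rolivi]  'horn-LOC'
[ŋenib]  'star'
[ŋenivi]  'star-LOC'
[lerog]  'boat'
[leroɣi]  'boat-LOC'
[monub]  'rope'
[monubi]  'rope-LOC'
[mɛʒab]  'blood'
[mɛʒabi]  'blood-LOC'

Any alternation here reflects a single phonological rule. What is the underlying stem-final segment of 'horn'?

/v/

The stem for 'horn' ends in [b] in [rolib] but [v] in [rolivi].
But 'blood' keeps [b] in both environments ([mɛʒab], [mɛʒabi]), so there is no rule changing /b/ to [v] before the LOC suffix.
Therefore /v/ is basic and [b] is derived by word-final hardening (voiced fricatives become stops word-finally).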